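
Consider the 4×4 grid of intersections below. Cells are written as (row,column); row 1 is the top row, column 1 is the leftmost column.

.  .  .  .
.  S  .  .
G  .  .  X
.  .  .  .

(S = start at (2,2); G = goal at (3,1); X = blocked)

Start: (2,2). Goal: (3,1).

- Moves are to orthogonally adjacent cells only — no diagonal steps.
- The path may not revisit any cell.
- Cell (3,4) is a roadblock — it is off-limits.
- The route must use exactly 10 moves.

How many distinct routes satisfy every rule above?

9

Need simple routes of exactly 10 moves from (2,2) to (3,1) (Manhattan distance 2, so 4 moves are spent on a detour and 4 undoing it).
Branch systematically from the start, pruning whenever the remaining move budget drops below the Manhattan distance to (3,1) or differs from it in parity. Grouping the completions by first move — via (1,2): 3; via (3,2): 2; via (2,1): 4 (no valid completion starts via (2,3)) — and summing: 3 + 2 + 4 = 9.
That gives 9 routes.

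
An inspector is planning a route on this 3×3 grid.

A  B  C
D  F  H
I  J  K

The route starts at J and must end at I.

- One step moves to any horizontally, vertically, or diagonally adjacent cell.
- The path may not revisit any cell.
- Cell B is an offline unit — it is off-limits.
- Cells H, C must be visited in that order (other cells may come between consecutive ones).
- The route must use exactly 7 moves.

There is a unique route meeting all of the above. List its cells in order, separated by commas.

J, K, H, C, F, A, D, I

The waypoints must appear in the order H, C, with no cell reused.
Route from J: right 1 to K, up 2 to C, down-left 1 to F, up-left 1 to A, down 2 to I — 7 moves in all.
Check: order respected (H at step 2, C at step 3); 7 moves as required.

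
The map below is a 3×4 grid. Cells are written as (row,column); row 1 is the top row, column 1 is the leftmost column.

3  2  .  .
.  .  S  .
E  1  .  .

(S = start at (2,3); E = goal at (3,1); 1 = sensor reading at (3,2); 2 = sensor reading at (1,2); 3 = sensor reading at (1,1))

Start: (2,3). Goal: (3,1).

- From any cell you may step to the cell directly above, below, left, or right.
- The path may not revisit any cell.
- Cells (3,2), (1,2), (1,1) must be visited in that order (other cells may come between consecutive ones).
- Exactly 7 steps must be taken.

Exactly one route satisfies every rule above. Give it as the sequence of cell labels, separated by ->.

(2,3) -> (3,3) -> (3,2) -> (2,2) -> (1,2) -> (1,1) -> (2,1) -> (3,1)

The waypoints must appear in the order (3,2), (1,2), (1,1), with no cell reused.
Route from (2,3): down to (3,3), left to (3,2), 2× up (reaching (1,2)), left to (1,1), 2× down (reaching (3,1)) — 7 moves in all.
Check: order respected (1 at step 2, 2 at step 4, 3 at step 5); 7 moves as required.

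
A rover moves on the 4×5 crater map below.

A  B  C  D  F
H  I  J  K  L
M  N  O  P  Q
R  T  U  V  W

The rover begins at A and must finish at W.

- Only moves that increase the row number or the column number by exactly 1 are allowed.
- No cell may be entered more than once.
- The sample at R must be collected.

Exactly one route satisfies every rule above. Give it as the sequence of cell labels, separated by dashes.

Moves only go right or down, so the column and row indices never decrease.
Route from A: down 3 to R, right 4 to W — 7 moves in all.
Check: all required cells visited.

A - H - M - R - T - U - V - W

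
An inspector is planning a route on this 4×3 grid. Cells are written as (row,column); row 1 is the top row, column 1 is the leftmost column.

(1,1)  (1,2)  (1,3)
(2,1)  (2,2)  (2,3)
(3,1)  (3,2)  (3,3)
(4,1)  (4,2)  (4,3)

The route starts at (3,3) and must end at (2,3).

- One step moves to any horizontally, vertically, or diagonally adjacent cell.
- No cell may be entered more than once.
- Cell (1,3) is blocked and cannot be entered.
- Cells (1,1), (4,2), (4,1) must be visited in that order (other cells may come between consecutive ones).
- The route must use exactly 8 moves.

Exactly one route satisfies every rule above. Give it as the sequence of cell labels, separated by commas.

The waypoints must appear in the order (1,1), (4,2), (4,1), with no cell reused.
Route from (3,3): 2× up-left (reaching (1,1)), 2× down (reaching (3,1)), down-right to (4,2), left to (4,1), 2× up-right (reaching (2,3)) — 8 moves in all.
Check: order respected ((1,1) at step 2, (4,2) at step 5, (4,1) at step 6); 8 moves as required.

(3,3), (2,2), (1,1), (2,1), (3,1), (4,2), (4,1), (3,2), (2,3)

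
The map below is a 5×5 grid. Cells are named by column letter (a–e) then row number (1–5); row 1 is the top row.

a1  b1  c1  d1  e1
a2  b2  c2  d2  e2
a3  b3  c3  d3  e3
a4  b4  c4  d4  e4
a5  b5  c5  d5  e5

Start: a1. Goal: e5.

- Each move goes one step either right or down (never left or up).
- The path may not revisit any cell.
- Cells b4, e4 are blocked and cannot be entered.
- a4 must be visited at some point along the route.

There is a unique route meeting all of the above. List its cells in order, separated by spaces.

a1 a2 a3 a4 a5 b5 c5 d5 e5

Moves only go right or down, so the column and row indices never decrease.
Route from a1: down 4 to a5, right 4 to e5 — 8 moves in all.
Check: all required cells visited.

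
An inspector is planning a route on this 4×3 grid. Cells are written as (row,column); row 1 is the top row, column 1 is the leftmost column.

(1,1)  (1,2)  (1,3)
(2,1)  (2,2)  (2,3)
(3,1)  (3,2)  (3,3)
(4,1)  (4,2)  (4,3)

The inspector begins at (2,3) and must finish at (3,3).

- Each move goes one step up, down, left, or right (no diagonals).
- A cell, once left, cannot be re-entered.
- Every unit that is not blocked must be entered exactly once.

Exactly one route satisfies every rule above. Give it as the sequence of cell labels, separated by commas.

Need to visit all 12 open cells exactly once, starting at (2,3) and ending at (3,3).
Cell (1,1) has only two open neighbours ((2,1) and (1,2)), so the path must pass straight through it: one of those is the cell it's entered from and the other is where it exits.
Route from (2,3): up 1 to (1,3), left 2 to (1,1), down 1 to (2,1), right 1 to (2,2), down 1 to (3,2), left 1 to (3,1), down 1 to (4,1), right 2 to (4,3), up 1 to (3,3) — 11 moves in all.
Check: all 12 open cells covered.

(2,3), (1,3), (1,2), (1,1), (2,1), (2,2), (3,2), (3,1), (4,1), (4,2), (4,3), (3,3)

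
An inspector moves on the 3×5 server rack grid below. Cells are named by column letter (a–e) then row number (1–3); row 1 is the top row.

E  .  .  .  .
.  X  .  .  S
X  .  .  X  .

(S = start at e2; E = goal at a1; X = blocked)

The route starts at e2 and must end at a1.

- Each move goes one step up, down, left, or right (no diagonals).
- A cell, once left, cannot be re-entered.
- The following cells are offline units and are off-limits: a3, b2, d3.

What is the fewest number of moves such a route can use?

The Manhattan distance from e2 to a1 is |2−1| + |5−1| = 5, so at least 5 moves are needed.
A route of 5 moves achieves this: e2 → e1 → d1 → c1 → b1 → a1.
Since 5 matches the lower bound, it is optimal.

5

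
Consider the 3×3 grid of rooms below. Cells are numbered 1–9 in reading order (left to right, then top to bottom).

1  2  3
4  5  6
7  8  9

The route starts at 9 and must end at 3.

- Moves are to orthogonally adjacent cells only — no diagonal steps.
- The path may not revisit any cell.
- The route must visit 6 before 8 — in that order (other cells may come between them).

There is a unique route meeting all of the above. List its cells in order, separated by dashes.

9 - 6 - 5 - 8 - 7 - 4 - 1 - 2 - 3

The waypoints must appear in the order 6, 8, with no cell reused.
Route from 9: up 1 to 6, left 1 to 5, down 1 to 8, left 1 to 7, up 2 to 1, right 2 to 3 — 8 moves in all.
Check: order respected (6 at step 1, 8 at step 3).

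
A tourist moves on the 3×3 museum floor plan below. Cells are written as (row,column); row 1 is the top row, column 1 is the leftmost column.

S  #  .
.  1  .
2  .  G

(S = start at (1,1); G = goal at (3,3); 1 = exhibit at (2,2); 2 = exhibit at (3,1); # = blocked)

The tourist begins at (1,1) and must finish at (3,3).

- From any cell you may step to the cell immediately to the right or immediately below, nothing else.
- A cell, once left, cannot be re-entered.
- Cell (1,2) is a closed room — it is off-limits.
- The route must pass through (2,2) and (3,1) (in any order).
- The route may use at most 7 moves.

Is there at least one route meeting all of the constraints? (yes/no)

no

(3,1) is below but to the left of (2,2): going (2,2) → (3,1) would need a leftward move and (3,1) → (2,2) an upward move, so no right/down-only route can visit both required cells.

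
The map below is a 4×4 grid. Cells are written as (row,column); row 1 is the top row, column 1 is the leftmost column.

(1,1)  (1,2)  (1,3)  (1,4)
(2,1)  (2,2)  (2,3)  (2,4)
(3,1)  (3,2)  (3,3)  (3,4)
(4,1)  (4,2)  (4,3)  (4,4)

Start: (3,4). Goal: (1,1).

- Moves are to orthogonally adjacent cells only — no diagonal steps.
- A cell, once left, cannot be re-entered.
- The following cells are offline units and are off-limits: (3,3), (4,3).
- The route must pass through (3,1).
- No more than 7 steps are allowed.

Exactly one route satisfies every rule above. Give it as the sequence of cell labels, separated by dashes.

(3,4) - (2,4) - (2,3) - (2,2) - (3,2) - (3,1) - (2,1) - (1,1)

The 7-move cap with required stops at (3,1) leaves no slack for detours.
Route from (3,4): up to (2,4), 2× left (reaching (2,2)), down to (3,2), left to (3,1), 2× up (reaching (1,1)) — 7 moves in all.
Check: all required cells visited; 7 ≤ 7 moves.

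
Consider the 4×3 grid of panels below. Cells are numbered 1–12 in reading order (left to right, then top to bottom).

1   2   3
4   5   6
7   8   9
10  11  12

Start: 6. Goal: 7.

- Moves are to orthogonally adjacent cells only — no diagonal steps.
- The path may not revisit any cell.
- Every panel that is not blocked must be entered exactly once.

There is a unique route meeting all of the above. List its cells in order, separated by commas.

6, 3, 2, 1, 4, 5, 8, 9, 12, 11, 10, 7

Need to visit all 12 open cells exactly once, starting at 6 and ending at 7.
Cell 10 has only two open neighbours (7 and 11), so the path must pass straight through it: one of those is the cell it's entered from and the other is where it exits.
Route from 6: up to 3, 2× left (reaching 1), down to 4, right to 5, down to 8, right to 9, down to 12, 2× left (reaching 10), up to 7 — 11 moves in all.
Check: all 12 open cells covered.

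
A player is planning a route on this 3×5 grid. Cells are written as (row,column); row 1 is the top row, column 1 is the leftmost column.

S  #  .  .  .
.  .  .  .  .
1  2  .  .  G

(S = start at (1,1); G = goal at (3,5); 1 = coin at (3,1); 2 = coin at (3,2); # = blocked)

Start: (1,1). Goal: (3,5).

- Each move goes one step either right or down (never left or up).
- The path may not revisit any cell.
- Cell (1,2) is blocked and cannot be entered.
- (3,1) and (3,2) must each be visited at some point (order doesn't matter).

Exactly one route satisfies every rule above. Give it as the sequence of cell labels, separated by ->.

(1,1) -> (2,1) -> (3,1) -> (3,2) -> (3,3) -> (3,4) -> (3,5)

Moves only go right or down, so the column and row indices never decrease.
Route from (1,1): 2× down (reaching (3,1)), 4× right (reaching (3,5)) — 6 moves in all.
Check: all required cells visited.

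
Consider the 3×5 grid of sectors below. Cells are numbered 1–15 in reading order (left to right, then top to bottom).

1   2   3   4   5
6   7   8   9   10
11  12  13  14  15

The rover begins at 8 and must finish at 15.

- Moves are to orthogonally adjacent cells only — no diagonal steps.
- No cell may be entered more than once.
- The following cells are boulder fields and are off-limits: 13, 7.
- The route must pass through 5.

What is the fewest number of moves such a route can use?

Any route passes through 5 somewhere between 8 and 15. Summing Manhattan distances along the two legs (8 → 5 → 15) gives a lower bound of 3 + 2 = 5 moves.
A route of 5 moves achieves this: 8 → 3 → 4 → 5 → 10 → 15.
Since 5 matches the lower bound, it is optimal.

5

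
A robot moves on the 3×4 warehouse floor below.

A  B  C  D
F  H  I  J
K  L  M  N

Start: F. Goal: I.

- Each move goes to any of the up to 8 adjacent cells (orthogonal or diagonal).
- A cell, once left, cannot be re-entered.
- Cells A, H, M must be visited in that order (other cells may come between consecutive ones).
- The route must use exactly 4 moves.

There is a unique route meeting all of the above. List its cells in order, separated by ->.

The waypoints must appear in the order A, H, M, with no cell reused.
Route from F: up to A, 2× down-right (reaching M), up to I — 4 moves in all.
Check: order respected (A at step 1, H at step 2, M at step 3); 4 moves as required.

F -> A -> H -> M -> I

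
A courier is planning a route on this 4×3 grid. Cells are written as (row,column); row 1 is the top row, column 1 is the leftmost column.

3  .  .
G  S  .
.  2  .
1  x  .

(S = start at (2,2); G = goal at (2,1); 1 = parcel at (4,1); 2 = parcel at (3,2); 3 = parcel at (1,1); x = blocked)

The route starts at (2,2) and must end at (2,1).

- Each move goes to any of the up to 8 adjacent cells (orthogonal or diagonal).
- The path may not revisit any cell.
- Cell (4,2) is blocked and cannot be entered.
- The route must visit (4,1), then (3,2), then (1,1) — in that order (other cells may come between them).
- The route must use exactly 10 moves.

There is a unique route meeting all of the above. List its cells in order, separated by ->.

The waypoints must appear in the order (4,1), (3,2), (1,1), with no cell reused.
Route from (2,2): down-left to (3,1), down to (4,1), up-right to (3,2), down-right to (4,3), 3× up (reaching (1,3)), 2× left (reaching (1,1)), down to (2,1) — 10 moves in all.
Check: order respected (1 at step 2, 2 at step 3, 3 at step 9); 10 moves as required.

(2,2) -> (3,1) -> (4,1) -> (3,2) -> (4,3) -> (3,3) -> (2,3) -> (1,3) -> (1,2) -> (1,1) -> (2,1)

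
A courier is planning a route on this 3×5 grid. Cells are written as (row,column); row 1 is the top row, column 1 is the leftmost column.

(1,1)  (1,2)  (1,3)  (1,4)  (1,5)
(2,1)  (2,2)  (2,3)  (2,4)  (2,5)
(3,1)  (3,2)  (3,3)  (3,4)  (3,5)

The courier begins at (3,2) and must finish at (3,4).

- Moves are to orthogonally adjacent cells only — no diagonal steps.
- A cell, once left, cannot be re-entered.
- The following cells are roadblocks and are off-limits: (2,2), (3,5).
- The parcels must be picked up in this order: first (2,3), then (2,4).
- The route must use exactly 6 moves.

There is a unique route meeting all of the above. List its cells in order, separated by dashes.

The waypoints must appear in the order (2,3), (2,4), with no cell reused.
Route from (3,2): right to (3,3), 2× up (reaching (1,3)), right to (1,4), 2× down (reaching (3,4)) — 6 moves in all.
Check: order respected ((2,3) at step 2, (2,4) at step 5); 6 moves as required.

(3,2) - (3,3) - (2,3) - (1,3) - (1,4) - (2,4) - (3,4)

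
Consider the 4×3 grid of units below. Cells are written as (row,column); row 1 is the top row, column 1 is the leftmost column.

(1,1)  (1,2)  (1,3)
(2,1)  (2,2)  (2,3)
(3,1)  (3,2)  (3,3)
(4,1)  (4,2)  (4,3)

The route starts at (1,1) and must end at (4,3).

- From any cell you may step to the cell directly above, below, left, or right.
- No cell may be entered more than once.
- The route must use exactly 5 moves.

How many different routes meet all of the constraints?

Need simple routes of exactly 5 moves from (1,1) to (4,3) (Manhattan distance 5, so 0 moves are spent on a detour and 0 undoing it).
Branch systematically from the start, pruning whenever the remaining move budget drops below the Manhattan distance to (4,3) or differs from it in parity. Grouping the completions by first move — via (2,1): 6; via (1,2): 4 — and summing: 6 + 4 = 10.
That gives 10 routes.

10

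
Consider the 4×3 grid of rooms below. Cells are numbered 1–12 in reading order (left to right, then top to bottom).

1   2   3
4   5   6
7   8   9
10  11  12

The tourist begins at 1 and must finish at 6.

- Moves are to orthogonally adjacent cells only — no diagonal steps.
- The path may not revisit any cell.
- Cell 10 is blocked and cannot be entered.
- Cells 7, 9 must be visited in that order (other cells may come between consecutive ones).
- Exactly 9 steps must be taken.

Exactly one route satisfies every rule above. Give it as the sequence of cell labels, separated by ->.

1 -> 2 -> 5 -> 4 -> 7 -> 8 -> 11 -> 12 -> 9 -> 6

The waypoints must appear in the order 7, 9, with no cell reused.
Route from 1: right 1 to 2, down 1 to 5, left 1 to 4, down 1 to 7, right 1 to 8, down 1 to 11, right 1 to 12, up 2 to 6 — 9 moves in all.
Check: order respected (7 at step 4, 9 at step 8); 9 moves as required.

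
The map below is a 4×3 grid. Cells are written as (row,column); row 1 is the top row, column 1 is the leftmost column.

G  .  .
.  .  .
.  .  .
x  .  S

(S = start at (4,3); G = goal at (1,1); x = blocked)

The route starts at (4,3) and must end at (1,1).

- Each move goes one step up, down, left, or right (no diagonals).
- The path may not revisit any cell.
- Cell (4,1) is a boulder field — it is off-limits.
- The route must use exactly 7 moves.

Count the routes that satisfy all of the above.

Need simple routes of exactly 7 moves from (4,3) to (1,1) (Manhattan distance 5, so 1 moves are spent on a detour and 1 undoing it).
Branch systematically from the start, pruning whenever the remaining move budget drops below the Manhattan distance to (1,1) or differs from it in parity. Grouping the completions by first move — via (3,3): 4; via (4,2): 5 — and summing: 4 + 5 = 9.
That gives 9 routes.

9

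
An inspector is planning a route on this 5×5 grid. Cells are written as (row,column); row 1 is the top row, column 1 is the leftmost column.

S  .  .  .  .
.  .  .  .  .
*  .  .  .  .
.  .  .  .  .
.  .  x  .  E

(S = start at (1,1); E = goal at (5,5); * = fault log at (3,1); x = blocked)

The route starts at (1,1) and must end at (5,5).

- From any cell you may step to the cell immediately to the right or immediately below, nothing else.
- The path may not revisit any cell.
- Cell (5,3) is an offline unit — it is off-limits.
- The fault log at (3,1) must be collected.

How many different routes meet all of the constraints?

9

A right/down-only route from (1,1) to (5,5) makes exactly 4 down-moves and 4 right-moves in some order.
With no other constraints that would be C(8,4) = 70 routes.
Split at (3,1) and multiply the segment counts (each segment already excludes blocked cells): (1,1)→(3,1): 1; (3,1)→(5,5): 9; product = 9.
That gives 9 routes.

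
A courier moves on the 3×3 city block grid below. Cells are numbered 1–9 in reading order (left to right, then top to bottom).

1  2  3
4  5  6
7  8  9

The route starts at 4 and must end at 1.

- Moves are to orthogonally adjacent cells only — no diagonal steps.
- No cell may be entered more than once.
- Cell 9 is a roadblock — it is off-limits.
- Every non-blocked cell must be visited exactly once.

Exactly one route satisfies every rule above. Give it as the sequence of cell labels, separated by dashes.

4 - 7 - 8 - 5 - 6 - 3 - 2 - 1

Need to visit all 8 open cells exactly once, starting at 4 and ending at 1.
Route from 4: down 1 to 7, right 1 to 8, up 1 to 5, right 1 to 6, up 1 to 3, left 2 to 1 — 7 moves in all.
Check: all 8 open cells covered.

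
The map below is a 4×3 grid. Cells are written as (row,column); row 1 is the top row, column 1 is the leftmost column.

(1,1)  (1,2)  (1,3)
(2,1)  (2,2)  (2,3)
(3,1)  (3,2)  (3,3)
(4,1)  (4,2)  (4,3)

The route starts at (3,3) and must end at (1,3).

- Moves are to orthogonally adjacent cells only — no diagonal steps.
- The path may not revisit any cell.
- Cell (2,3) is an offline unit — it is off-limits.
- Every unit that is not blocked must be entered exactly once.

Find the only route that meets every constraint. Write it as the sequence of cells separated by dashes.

(3,3) - (4,3) - (4,2) - (4,1) - (3,1) - (3,2) - (2,2) - (2,1) - (1,1) - (1,2) - (1,3)

Need to visit all 11 open cells exactly once, starting at (3,3) and ending at (1,3).
Route from (3,3): down to (4,3), 2× left (reaching (4,1)), up to (3,1), right to (3,2), up to (2,2), left to (2,1), up to (1,1), 2× right (reaching (1,3)) — 10 moves in all.
Check: all 11 open cells covered.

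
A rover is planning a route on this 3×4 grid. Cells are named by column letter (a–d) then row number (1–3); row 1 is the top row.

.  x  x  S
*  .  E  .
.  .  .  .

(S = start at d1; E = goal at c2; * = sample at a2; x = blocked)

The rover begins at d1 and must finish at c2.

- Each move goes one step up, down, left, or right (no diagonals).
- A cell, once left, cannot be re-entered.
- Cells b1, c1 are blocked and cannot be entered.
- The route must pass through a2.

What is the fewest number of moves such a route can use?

8

Any route passes through a2 somewhere between d1 and c2. Summing Manhattan distances along the two legs (d1 → a2 → c2) gives a lower bound of 4 + 2 = 6 moves.
The shortest route satisfying every rule uses 8 moves: d1 → d2 → d3 → c3 → b3 → a3 → a2 → b2 → c2.
The no-revisit rule (legs can't share cells) pushes the minimum above the 6-move bound; an exhaustive check rules out every length from 6 to 7, leaving 8 as the minimum.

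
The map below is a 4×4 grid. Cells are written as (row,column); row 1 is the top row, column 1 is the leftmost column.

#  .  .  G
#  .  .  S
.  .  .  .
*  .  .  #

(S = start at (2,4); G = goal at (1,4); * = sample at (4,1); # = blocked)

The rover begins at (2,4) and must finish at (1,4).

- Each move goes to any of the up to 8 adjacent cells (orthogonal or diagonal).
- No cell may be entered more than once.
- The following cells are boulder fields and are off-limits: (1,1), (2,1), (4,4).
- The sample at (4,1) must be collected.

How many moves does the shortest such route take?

Any route passes through (4,1) somewhere between (2,4) and (1,4). Summing Chebyshev distances along the two legs ((2,4) → (4,1) → (1,4)) gives a lower bound of 3 + 3 = 6 moves.
A route of 6 moves achieves this: (2,4) → (3,3) → (4,2) → (4,1) → (3,2) → (2,3) → (1,4).
Since 6 matches the lower bound, it is optimal.

6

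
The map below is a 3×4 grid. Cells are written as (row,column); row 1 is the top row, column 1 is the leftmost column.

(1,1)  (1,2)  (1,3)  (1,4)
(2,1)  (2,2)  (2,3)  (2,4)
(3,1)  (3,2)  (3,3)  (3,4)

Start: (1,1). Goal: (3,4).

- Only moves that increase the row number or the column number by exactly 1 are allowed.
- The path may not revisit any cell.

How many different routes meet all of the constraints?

A right/down-only route from (1,1) to (3,4) makes exactly 2 down-moves and 3 right-moves in some order.
With no other constraints that would be C(5,2) = 10 routes.
That gives 10 routes.

10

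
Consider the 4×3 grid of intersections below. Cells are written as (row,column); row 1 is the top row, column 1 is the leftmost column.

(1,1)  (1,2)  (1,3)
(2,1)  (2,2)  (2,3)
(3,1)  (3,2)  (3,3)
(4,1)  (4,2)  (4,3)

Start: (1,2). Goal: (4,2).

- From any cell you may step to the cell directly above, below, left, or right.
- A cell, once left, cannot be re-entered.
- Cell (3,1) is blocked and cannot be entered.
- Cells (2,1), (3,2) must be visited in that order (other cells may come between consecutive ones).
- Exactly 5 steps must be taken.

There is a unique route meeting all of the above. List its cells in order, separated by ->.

The waypoints must appear in the order (2,1), (3,2), with no cell reused.
Route from (1,2): left 1 to (1,1), down 1 to (2,1), right 1 to (2,2), down 2 to (4,2) — 5 moves in all.
Check: order respected ((2,1) at step 2, (3,2) at step 4); 5 moves as required.

(1,2) -> (1,1) -> (2,1) -> (2,2) -> (3,2) -> (4,2)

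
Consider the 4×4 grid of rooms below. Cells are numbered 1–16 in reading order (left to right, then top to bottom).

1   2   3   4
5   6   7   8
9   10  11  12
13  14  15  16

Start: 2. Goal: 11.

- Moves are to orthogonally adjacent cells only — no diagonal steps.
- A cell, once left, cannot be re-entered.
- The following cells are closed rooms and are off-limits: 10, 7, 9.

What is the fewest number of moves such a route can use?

The Manhattan distance from 2 to 11 is |1−3| + |2−3| = 3, so at least 3 moves are needed.
That bound ignores the blocked cells. Measuring each leg by the fewest moves that actually steer around them (2→11: 5) raises the lower bound to 5.
A route of 5 moves exists: 2 → 3 → 4 → 8 → 12 → 11.
Since 5 matches that lower bound, it is optimal.

5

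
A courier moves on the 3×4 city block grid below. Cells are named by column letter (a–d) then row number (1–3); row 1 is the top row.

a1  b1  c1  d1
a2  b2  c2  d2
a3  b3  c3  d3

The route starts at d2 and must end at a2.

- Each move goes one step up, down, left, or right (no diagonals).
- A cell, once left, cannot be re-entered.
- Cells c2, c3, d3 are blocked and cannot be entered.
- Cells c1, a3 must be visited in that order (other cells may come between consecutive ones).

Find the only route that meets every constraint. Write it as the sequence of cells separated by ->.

d2 -> d1 -> c1 -> b1 -> b2 -> b3 -> a3 -> a2

The waypoints must appear in the order c1, a3, with no cell reused.
Route from d2: up to d1, 2× left (reaching b1), 2× down (reaching b3), left to a3, up to a2 — 7 moves in all.
Check: order respected (c1 at step 2, a3 at step 6).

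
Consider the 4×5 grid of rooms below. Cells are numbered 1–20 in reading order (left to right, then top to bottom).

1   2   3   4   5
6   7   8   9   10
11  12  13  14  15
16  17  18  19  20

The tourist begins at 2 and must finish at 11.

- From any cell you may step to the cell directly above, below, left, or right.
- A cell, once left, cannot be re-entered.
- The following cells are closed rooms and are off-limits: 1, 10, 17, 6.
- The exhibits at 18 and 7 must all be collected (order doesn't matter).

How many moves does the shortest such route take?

9

Any route passes through 18 and 7 in some order between 2 and 11. Summing Manhattan distances along each leg and taking the cheapest ordering (2 → 7 → 18 → 11) gives a lower bound of 1 + 3 + 3 = 7 moves.
The shortest route satisfying every rule uses 9 moves: 2 → 7 → 8 → 9 → 14 → 19 → 18 → 13 → 12 → 11.
The no-revisit rule (legs can't share cells) pushes the minimum above the 7-move bound; an exhaustive check rules out every length from 7 to 8, leaving 9 as the minimum.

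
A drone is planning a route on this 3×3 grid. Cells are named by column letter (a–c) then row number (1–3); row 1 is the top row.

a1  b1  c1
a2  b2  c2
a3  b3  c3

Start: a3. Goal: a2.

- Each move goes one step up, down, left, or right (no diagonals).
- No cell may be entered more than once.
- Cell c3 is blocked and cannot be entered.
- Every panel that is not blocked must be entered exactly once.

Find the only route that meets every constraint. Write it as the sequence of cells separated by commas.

a3, b3, b2, c2, c1, b1, a1, a2

Need to visit all 8 open cells exactly once, starting at a3 and ending at a2.
Route from a3: right 1 to b3, up 1 to b2, right 1 to c2, up 1 to c1, left 2 to a1, down 1 to a2 — 7 moves in all.
Check: all 8 open cells covered.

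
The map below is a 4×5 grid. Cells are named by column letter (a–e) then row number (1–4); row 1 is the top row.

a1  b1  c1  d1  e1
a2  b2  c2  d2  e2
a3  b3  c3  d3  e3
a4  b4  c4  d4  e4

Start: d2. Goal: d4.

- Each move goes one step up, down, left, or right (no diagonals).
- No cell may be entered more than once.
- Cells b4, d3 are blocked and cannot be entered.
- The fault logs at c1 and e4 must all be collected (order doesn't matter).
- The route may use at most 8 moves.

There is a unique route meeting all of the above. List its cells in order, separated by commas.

The 8-move cap with required stops at c1, e4 leaves no slack for detours.
Route from d2: left 1 to c2, up 1 to c1, right 2 to e1, down 3 to e4, left 1 to d4 — 8 moves in all.
Check: all required cells visited; 8 ≤ 8 moves.

d2, c2, c1, d1, e1, e2, e3, e4, d4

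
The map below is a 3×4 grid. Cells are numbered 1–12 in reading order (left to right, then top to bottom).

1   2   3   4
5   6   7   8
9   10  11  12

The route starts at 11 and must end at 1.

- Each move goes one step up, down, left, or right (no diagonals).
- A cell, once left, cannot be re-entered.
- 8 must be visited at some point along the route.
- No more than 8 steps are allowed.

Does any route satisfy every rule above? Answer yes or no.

yes

One route that works: 11 → 7 → 8 → 4 → 3 → 2 → 1.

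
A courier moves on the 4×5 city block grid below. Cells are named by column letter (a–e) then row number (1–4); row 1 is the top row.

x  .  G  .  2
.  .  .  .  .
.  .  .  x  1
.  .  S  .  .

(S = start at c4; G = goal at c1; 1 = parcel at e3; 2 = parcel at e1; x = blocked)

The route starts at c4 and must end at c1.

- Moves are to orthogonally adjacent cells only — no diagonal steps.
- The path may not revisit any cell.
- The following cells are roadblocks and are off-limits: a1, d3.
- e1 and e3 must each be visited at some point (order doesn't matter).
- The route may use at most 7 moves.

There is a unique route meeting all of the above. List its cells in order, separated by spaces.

Any route must reach e1 and e3 and still end at c1 within 7 moves, so the order of the required stops is forced.
Route from c4: 2× right (reaching e4), 3× up (reaching e1), 2× left (reaching c1) — 7 moves in all.
Check: all required cells visited; 7 ≤ 7 moves.

c4 d4 e4 e3 e2 e1 d1 c1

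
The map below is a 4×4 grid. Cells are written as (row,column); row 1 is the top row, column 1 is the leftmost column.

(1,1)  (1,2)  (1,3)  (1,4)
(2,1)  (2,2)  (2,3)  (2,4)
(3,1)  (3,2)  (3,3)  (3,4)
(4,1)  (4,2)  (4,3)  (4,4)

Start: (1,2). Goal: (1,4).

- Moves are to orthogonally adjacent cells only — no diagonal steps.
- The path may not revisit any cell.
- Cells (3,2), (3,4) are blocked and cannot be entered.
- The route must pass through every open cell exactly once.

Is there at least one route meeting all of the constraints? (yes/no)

no

Cell (4,4) has only one open neighbour but is neither the start nor the goal, so a Hamiltonian route would have to both enter and leave it through the same neighbour — impossible without revisiting.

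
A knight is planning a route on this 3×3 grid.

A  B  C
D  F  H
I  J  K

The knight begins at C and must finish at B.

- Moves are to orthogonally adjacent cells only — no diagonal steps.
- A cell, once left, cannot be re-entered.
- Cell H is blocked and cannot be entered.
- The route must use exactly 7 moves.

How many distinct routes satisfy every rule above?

0

Need simple routes of exactly 7 moves from C to B (Manhattan distance 1, so 3 moves are spent on a detour and 3 undoing it).
No route satisfies every constraint, so the count is 0.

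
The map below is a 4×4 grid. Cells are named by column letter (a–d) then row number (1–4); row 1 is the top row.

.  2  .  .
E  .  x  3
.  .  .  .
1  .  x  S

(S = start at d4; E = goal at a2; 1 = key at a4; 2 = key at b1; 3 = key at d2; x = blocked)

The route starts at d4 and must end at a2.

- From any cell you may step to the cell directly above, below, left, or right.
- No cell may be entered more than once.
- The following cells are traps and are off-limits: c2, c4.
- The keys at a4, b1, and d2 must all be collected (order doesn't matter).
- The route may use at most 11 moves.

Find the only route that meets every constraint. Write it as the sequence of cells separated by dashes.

d4 - d3 - d2 - d1 - c1 - b1 - b2 - b3 - b4 - a4 - a3 - a2

The 11-move cap with required stops at a4, b1, d2 leaves no slack for detours.
Route from d4: up 3 to d1, left 2 to b1, down 3 to b4, left 1 to a4, up 2 to a2 — 11 moves in all.
Check: all required cells visited; 11 ≤ 11 moves.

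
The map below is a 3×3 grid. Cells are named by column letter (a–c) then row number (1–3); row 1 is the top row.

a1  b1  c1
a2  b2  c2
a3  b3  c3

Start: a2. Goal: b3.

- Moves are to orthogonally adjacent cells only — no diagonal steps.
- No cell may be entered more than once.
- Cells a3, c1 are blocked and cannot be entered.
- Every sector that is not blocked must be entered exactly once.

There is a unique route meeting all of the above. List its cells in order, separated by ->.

Need to visit all 7 open cells exactly once, starting at a2 and ending at b3.
Cell c2 has only two open neighbours (c3 and b2), so the path must pass straight through it: one of those is the cell it's entered from and the other is where it exits.
Route from a2: up to a1, right to b1, down to b2, right to c2, down to c3, left to b3 — 6 moves in all.
Check: all 7 open cells covered.

a2 -> a1 -> b1 -> b2 -> c2 -> c3 -> b3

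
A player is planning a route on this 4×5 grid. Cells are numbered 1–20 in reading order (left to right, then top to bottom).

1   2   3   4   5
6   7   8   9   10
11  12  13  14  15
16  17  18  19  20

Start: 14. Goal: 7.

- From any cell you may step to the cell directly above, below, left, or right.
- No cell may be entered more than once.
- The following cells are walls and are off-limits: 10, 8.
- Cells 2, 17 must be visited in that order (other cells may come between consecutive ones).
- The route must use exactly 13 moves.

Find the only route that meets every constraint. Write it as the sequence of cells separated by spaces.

The waypoints must appear in the order 2, 17, with no cell reused.
Route from 14: 2× up (reaching 4), 3× left (reaching 1), 3× down (reaching 16), 2× right (reaching 18), up to 13, left to 12, up to 7 — 13 moves in all.
Check: order respected (2 at step 4, 17 at step 9); 13 moves as required.

14 9 4 3 2 1 6 11 16 17 18 13 12 7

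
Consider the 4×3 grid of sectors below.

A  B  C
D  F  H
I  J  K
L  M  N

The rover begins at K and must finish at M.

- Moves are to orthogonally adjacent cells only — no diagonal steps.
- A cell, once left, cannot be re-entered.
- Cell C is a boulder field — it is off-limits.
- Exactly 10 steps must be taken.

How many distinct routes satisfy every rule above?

0

Need simple routes of exactly 10 moves from K to M (Manhattan distance 2, so 4 moves are spent on a detour and 4 undoing it).
No route satisfies every constraint, so the count is 0.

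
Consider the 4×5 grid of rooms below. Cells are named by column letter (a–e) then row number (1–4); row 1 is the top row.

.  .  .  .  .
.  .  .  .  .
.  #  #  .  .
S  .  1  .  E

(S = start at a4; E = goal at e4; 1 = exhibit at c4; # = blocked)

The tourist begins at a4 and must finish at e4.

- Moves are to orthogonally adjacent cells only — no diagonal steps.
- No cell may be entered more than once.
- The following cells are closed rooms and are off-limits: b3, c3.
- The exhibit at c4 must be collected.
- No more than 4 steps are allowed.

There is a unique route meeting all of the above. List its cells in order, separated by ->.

Any route must reach c4 and still end at e4 within 4 moves, so the order of the required stops is forced.
Route from a4: right 4 to e4 — 4 moves in all.
Check: all required cells visited; 4 ≤ 4 moves.

a4 -> b4 -> c4 -> d4 -> e4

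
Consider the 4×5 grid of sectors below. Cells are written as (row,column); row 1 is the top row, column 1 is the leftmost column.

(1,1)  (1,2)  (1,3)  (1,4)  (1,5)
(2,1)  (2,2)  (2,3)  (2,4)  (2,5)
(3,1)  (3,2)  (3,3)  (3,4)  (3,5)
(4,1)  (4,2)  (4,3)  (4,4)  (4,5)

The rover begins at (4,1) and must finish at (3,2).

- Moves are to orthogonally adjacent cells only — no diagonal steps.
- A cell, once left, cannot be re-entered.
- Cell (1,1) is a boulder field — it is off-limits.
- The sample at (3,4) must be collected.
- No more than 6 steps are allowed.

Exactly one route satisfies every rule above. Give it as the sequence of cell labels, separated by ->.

Any route must reach (3,4) and still end at (3,2) within 6 moves, so the order of the required stops is forced.
Route from (4,1): right 3 to (4,4), up 1 to (3,4), left 2 to (3,2) — 6 moves in all.
Check: all required cells visited; 6 ≤ 6 moves.

(4,1) -> (4,2) -> (4,3) -> (4,4) -> (3,4) -> (3,3) -> (3,2)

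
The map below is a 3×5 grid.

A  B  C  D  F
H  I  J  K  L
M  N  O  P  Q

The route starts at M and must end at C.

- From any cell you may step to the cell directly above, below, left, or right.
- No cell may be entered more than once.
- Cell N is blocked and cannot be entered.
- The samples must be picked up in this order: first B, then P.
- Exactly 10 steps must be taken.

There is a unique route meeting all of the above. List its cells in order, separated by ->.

M -> H -> A -> B -> I -> J -> O -> P -> K -> D -> C

The waypoints must appear in the order B, P, with no cell reused.
Route from M: up 2 to A, right 1 to B, down 1 to I, right 1 to J, down 1 to O, right 1 to P, up 2 to D, left 1 to C — 10 moves in all.
Check: order respected (B at step 3, P at step 7); 10 moves as required.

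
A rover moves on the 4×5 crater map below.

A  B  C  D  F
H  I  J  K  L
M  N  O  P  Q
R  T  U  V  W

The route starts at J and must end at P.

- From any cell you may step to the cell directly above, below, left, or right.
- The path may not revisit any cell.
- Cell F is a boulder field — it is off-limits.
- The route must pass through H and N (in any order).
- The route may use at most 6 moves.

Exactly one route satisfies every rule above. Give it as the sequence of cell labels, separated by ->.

Any route must reach H and N and still end at P within 6 moves, so the order of the required stops is forced.
Route from J: left 2 to H, down 1 to M, right 3 to P — 6 moves in all.
Check: all required cells visited; 6 ≤ 6 moves.

J -> I -> H -> M -> N -> O -> P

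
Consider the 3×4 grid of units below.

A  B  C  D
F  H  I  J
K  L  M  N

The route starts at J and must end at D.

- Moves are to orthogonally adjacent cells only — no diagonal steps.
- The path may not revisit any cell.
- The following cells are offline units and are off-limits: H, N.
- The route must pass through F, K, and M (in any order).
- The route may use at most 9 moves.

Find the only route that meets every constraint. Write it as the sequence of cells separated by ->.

Any route must reach F, K, and M and still end at D within 9 moves, so the order of the required stops is forced.
Route from J: left 1 to I, down 1 to M, left 2 to K, up 2 to A, right 3 to D — 9 moves in all.
Check: all required cells visited; 9 ≤ 9 moves.

J -> I -> M -> L -> K -> F -> A -> B -> C -> D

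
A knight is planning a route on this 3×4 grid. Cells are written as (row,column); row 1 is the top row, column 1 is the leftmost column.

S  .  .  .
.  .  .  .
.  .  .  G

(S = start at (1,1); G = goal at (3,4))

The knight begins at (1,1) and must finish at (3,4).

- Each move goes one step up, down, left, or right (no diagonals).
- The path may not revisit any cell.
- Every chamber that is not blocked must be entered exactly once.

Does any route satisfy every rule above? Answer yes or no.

One route that works: (1,1) → (2,1) → (3,1) → (3,2) → (2,2) → (1,2) → (1,3) → (1,4) → (2,4) → (2,3) → (3,3) → (3,4).

yes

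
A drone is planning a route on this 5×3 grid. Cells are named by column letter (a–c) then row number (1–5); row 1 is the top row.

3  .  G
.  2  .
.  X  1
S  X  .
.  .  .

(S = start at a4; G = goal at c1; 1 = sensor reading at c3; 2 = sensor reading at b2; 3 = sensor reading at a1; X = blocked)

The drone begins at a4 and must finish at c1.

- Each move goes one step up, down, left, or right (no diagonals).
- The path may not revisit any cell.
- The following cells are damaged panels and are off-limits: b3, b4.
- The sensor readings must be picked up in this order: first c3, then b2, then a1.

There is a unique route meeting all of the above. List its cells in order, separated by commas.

The waypoints must appear in the order c3, b2, a1, with no cell reused.
Route from a4: down to a5, 2× right (reaching c5), 3× up (reaching c2), 2× left (reaching a2), up to a1, 2× right (reaching c1) — 11 moves in all.
Check: order respected (1 at step 5, 2 at step 7, 3 at step 9).

a4, a5, b5, c5, c4, c3, c2, b2, a2, a1, b1, c1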